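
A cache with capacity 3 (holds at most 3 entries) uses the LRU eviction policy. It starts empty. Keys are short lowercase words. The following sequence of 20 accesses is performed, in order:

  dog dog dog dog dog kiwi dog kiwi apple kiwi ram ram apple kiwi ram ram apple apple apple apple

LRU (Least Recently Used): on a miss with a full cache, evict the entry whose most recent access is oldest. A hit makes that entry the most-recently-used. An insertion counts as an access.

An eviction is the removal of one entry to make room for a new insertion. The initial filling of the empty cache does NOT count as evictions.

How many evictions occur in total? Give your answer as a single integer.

Answer: 1

Derivation:
LRU simulation (capacity=3):
  1. access dog: MISS. Cache (LRU->MRU): [dog]
  2. access dog: HIT. Cache (LRU->MRU): [dog]
  3. access dog: HIT. Cache (LRU->MRU): [dog]
  4. access dog: HIT. Cache (LRU->MRU): [dog]
  5. access dog: HIT. Cache (LRU->MRU): [dog]
  6. access kiwi: MISS. Cache (LRU->MRU): [dog kiwi]
  7. access dog: HIT. Cache (LRU->MRU): [kiwi dog]
  8. access kiwi: HIT. Cache (LRU->MRU): [dog kiwi]
  9. access apple: MISS. Cache (LRU->MRU): [dog kiwi apple]
  10. access kiwi: HIT. Cache (LRU->MRU): [dog apple kiwi]
  11. access ram: MISS, evict dog. Cache (LRU->MRU): [apple kiwi ram]
  12. access ram: HIT. Cache (LRU->MRU): [apple kiwi ram]
  13. access apple: HIT. Cache (LRU->MRU): [kiwi ram apple]
  14. access kiwi: HIT. Cache (LRU->MRU): [ram apple kiwi]
  15. access ram: HIT. Cache (LRU->MRU): [apple kiwi ram]
  16. access ram: HIT. Cache (LRU->MRU): [apple kiwi ram]
  17. access apple: HIT. Cache (LRU->MRU): [kiwi ram apple]
  18. access apple: HIT. Cache (LRU->MRU): [kiwi ram apple]
  19. access apple: HIT. Cache (LRU->MRU): [kiwi ram apple]
  20. access apple: HIT. Cache (LRU->MRU): [kiwi ram apple]
Total: 16 hits, 4 misses, 1 evictions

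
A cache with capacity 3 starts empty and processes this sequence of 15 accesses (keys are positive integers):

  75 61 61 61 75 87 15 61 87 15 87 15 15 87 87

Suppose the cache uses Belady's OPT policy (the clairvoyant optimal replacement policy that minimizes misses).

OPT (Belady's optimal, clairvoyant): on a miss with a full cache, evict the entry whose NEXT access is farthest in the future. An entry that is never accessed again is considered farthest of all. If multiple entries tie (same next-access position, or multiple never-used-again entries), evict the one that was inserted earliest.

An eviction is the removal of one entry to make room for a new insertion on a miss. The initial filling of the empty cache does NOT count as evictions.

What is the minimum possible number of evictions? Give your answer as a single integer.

Answer: 1

Derivation:
OPT (Belady) simulation (capacity=3):
  1. access 75: MISS. Cache: [75]
  2. access 61: MISS. Cache: [75 61]
  3. access 61: HIT. Next use of 61: step 4. Cache: [75 61]
  4. access 61: HIT. Next use of 61: step 8. Cache: [75 61]
  5. access 75: HIT. Next use of 75: never. Cache: [75 61]
  6. access 87: MISS. Cache: [75 61 87]
  7. access 15: MISS, evict 75 (next use: never). Cache: [61 87 15]
  8. access 61: HIT. Next use of 61: never. Cache: [61 87 15]
  9. access 87: HIT. Next use of 87: step 11. Cache: [61 87 15]
  10. access 15: HIT. Next use of 15: step 12. Cache: [61 87 15]
  11. access 87: HIT. Next use of 87: step 14. Cache: [61 87 15]
  12. access 15: HIT. Next use of 15: step 13. Cache: [61 87 15]
  13. access 15: HIT. Next use of 15: never. Cache: [61 87 15]
  14. access 87: HIT. Next use of 87: step 15. Cache: [61 87 15]
  15. access 87: HIT. Next use of 87: never. Cache: [61 87 15]
Total: 11 hits, 4 misses, 1 evictions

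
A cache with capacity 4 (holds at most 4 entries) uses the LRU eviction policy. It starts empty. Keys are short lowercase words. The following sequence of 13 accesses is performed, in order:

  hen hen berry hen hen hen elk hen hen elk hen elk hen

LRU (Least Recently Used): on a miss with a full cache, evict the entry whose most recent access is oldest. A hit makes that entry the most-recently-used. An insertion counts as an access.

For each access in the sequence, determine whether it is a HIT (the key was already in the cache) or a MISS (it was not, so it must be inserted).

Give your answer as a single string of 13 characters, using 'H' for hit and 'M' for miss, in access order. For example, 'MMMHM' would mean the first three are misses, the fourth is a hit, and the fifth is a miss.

Answer: MHMHHHMHHHHHH

Derivation:
LRU simulation (capacity=4):
  1. access hen: MISS. Cache (LRU->MRU): [hen]
  2. access hen: HIT. Cache (LRU->MRU): [hen]
  3. access berry: MISS. Cache (LRU->MRU): [hen berry]
  4. access hen: HIT. Cache (LRU->MRU): [berry hen]
  5. access hen: HIT. Cache (LRU->MRU): [berry hen]
  6. access hen: HIT. Cache (LRU->MRU): [berry hen]
  7. access elk: MISS. Cache (LRU->MRU): [berry hen elk]
  8. access hen: HIT. Cache (LRU->MRU): [berry elk hen]
  9. access hen: HIT. Cache (LRU->MRU): [berry elk hen]
  10. access elk: HIT. Cache (LRU->MRU): [berry hen elk]
  11. access hen: HIT. Cache (LRU->MRU): [berry elk hen]
  12. access elk: HIT. Cache (LRU->MRU): [berry hen elk]
  13. access hen: HIT. Cache (LRU->MRU): [berry elk hen]
Total: 10 hits, 3 misses, 0 evictions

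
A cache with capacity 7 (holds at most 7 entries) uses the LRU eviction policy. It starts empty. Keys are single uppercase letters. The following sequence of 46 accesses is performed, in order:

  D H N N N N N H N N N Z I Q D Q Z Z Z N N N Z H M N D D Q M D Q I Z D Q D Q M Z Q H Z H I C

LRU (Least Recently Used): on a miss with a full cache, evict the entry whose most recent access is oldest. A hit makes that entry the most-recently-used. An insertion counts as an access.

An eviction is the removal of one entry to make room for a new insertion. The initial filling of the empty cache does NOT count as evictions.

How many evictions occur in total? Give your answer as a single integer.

Answer: 1

Derivation:
LRU simulation (capacity=7):
  1. access D: MISS. Cache (LRU->MRU): [D]
  2. access H: MISS. Cache (LRU->MRU): [D H]
  3. access N: MISS. Cache (LRU->MRU): [D H N]
  4. access N: HIT. Cache (LRU->MRU): [D H N]
  5. access N: HIT. Cache (LRU->MRU): [D H N]
  6. access N: HIT. Cache (LRU->MRU): [D H N]
  7. access N: HIT. Cache (LRU->MRU): [D H N]
  8. access H: HIT. Cache (LRU->MRU): [D N H]
  9. access N: HIT. Cache (LRU->MRU): [D H N]
  10. access N: HIT. Cache (LRU->MRU): [D H N]
  11. access N: HIT. Cache (LRU->MRU): [D H N]
  12. access Z: MISS. Cache (LRU->MRU): [D H N Z]
  13. access I: MISS. Cache (LRU->MRU): [D H N Z I]
  14. access Q: MISS. Cache (LRU->MRU): [D H N Z I Q]
  15. access D: HIT. Cache (LRU->MRU): [H N Z I Q D]
  16. access Q: HIT. Cache (LRU->MRU): [H N Z I D Q]
  17. access Z: HIT. Cache (LRU->MRU): [H N I D Q Z]
  18. access Z: HIT. Cache (LRU->MRU): [H N I D Q Z]
  19. access Z: HIT. Cache (LRU->MRU): [H N I D Q Z]
  20. access N: HIT. Cache (LRU->MRU): [H I D Q Z N]
  21. access N: HIT. Cache (LRU->MRU): [H I D Q Z N]
  22. access N: HIT. Cache (LRU->MRU): [H I D Q Z N]
  23. access Z: HIT. Cache (LRU->MRU): [H I D Q N Z]
  24. access H: HIT. Cache (LRU->MRU): [I D Q N Z H]
  25. access M: MISS. Cache (LRU->MRU): [I D Q N Z H M]
  26. access N: HIT. Cache (LRU->MRU): [I D Q Z H M N]
  27. access D: HIT. Cache (LRU->MRU): [I Q Z H M N D]
  28. access D: HIT. Cache (LRU->MRU): [I Q Z H M N D]
  29. access Q: HIT. Cache (LRU->MRU): [I Z H M N D Q]
  30. access M: HIT. Cache (LRU->MRU): [I Z H N D Q M]
  31. access D: HIT. Cache (LRU->MRU): [I Z H N Q M D]
  32. access Q: HIT. Cache (LRU->MRU): [I Z H N M D Q]
  33. access I: HIT. Cache (LRU->MRU): [Z H N M D Q I]
  34. access Z: HIT. Cache (LRU->MRU): [H N M D Q I Z]
  35. access D: HIT. Cache (LRU->MRU): [H N M Q I Z D]
  36. access Q: HIT. Cache (LRU->MRU): [H N M I Z D Q]
  37. access D: HIT. Cache (LRU->MRU): [H N M I Z Q D]
  38. access Q: HIT. Cache (LRU->MRU): [H N M I Z D Q]
  39. access M: HIT. Cache (LRU->MRU): [H N I Z D Q M]
  40. access Z: HIT. Cache (LRU->MRU): [H N I D Q M Z]
  41. access Q: HIT. Cache (LRU->MRU): [H N I D M Z Q]
  42. access H: HIT. Cache (LRU->MRU): [N I D M Z Q H]
  43. access Z: HIT. Cache (LRU->MRU): [N I D M Q H Z]
  44. access H: HIT. Cache (LRU->MRU): [N I D M Q Z H]
  45. access I: HIT. Cache (LRU->MRU): [N D M Q Z H I]
  46. access C: MISS, evict N. Cache (LRU->MRU): [D M Q Z H I C]
Total: 38 hits, 8 misses, 1 evictions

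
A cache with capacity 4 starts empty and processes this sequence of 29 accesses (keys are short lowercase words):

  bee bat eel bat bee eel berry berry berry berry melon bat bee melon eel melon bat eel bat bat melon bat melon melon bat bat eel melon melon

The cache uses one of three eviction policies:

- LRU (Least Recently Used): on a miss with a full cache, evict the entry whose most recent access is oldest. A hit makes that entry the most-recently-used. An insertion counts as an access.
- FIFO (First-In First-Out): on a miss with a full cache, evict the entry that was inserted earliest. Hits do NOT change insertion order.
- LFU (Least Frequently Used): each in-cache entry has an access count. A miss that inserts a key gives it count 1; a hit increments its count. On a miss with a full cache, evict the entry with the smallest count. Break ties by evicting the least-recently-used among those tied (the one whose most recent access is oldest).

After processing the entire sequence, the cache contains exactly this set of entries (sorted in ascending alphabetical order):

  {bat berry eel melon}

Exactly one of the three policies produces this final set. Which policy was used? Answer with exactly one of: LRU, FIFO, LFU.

Simulating under each policy and comparing final sets:
  LRU: final set = {bat bee eel melon} -> differs
  FIFO: final set = {bat bee eel melon} -> differs
  LFU: final set = {bat berry eel melon} -> MATCHES target
Only LFU produces the target set.

Answer: LFU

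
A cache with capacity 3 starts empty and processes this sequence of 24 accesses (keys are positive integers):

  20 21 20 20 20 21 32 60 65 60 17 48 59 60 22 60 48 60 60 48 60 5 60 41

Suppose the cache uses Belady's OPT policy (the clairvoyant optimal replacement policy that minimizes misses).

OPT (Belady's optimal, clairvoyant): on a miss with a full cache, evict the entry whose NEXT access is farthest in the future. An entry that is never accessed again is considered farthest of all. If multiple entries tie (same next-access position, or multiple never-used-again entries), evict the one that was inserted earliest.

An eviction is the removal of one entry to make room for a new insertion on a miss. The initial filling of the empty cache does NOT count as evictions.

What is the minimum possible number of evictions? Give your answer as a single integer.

Answer: 8

Derivation:
OPT (Belady) simulation (capacity=3):
  1. access 20: MISS. Cache: [20]
  2. access 21: MISS. Cache: [20 21]
  3. access 20: HIT. Next use of 20: step 4. Cache: [20 21]
  4. access 20: HIT. Next use of 20: step 5. Cache: [20 21]
  5. access 20: HIT. Next use of 20: never. Cache: [20 21]
  6. access 21: HIT. Next use of 21: never. Cache: [20 21]
  7. access 32: MISS. Cache: [20 21 32]
  8. access 60: MISS, evict 20 (next use: never). Cache: [21 32 60]
  9. access 65: MISS, evict 21 (next use: never). Cache: [32 60 65]
  10. access 60: HIT. Next use of 60: step 14. Cache: [32 60 65]
  11. access 17: MISS, evict 32 (next use: never). Cache: [60 65 17]
  12. access 48: MISS, evict 65 (next use: never). Cache: [60 17 48]
  13. access 59: MISS, evict 17 (next use: never). Cache: [60 48 59]
  14. access 60: HIT. Next use of 60: step 16. Cache: [60 48 59]
  15. access 22: MISS, evict 59 (next use: never). Cache: [60 48 22]
  16. access 60: HIT. Next use of 60: step 18. Cache: [60 48 22]
  17. access 48: HIT. Next use of 48: step 20. Cache: [60 48 22]
  18. access 60: HIT. Next use of 60: step 19. Cache: [60 48 22]
  19. access 60: HIT. Next use of 60: step 21. Cache: [60 48 22]
  20. access 48: HIT. Next use of 48: never. Cache: [60 48 22]
  21. access 60: HIT. Next use of 60: step 23. Cache: [60 48 22]
  22. access 5: MISS, evict 48 (next use: never). Cache: [60 22 5]
  23. access 60: HIT. Next use of 60: never. Cache: [60 22 5]
  24. access 41: MISS, evict 60 (next use: never). Cache: [22 5 41]
Total: 13 hits, 11 misses, 8 evictions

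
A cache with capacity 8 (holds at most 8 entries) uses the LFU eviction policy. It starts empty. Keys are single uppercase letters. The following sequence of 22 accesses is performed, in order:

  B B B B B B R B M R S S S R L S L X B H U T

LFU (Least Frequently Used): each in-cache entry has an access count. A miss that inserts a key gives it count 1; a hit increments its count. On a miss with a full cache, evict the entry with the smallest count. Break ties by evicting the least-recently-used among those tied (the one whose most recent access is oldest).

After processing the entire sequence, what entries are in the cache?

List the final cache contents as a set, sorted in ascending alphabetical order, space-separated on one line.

LFU simulation (capacity=8):
  1. access B: MISS. Cache: [B(c=1)]
  2. access B: HIT, count now 2. Cache: [B(c=2)]
  3. access B: HIT, count now 3. Cache: [B(c=3)]
  4. access B: HIT, count now 4. Cache: [B(c=4)]
  5. access B: HIT, count now 5. Cache: [B(c=5)]
  6. access B: HIT, count now 6. Cache: [B(c=6)]
  7. access R: MISS. Cache: [R(c=1) B(c=6)]
  8. access B: HIT, count now 7. Cache: [R(c=1) B(c=7)]
  9. access M: MISS. Cache: [R(c=1) M(c=1) B(c=7)]
  10. access R: HIT, count now 2. Cache: [M(c=1) R(c=2) B(c=7)]
  11. access S: MISS. Cache: [M(c=1) S(c=1) R(c=2) B(c=7)]
  12. access S: HIT, count now 2. Cache: [M(c=1) R(c=2) S(c=2) B(c=7)]
  13. access S: HIT, count now 3. Cache: [M(c=1) R(c=2) S(c=3) B(c=7)]
  14. access R: HIT, count now 3. Cache: [M(c=1) S(c=3) R(c=3) B(c=7)]
  15. access L: MISS. Cache: [M(c=1) L(c=1) S(c=3) R(c=3) B(c=7)]
  16. access S: HIT, count now 4. Cache: [M(c=1) L(c=1) R(c=3) S(c=4) B(c=7)]
  17. access L: HIT, count now 2. Cache: [M(c=1) L(c=2) R(c=3) S(c=4) B(c=7)]
  18. access X: MISS. Cache: [M(c=1) X(c=1) L(c=2) R(c=3) S(c=4) B(c=7)]
  19. access B: HIT, count now 8. Cache: [M(c=1) X(c=1) L(c=2) R(c=3) S(c=4) B(c=8)]
  20. access H: MISS. Cache: [M(c=1) X(c=1) H(c=1) L(c=2) R(c=3) S(c=4) B(c=8)]
  21. access U: MISS. Cache: [M(c=1) X(c=1) H(c=1) U(c=1) L(c=2) R(c=3) S(c=4) B(c=8)]
  22. access T: MISS, evict M(c=1). Cache: [X(c=1) H(c=1) U(c=1) T(c=1) L(c=2) R(c=3) S(c=4) B(c=8)]
Total: 13 hits, 9 misses, 1 evictions

Answer: B H L R S T U X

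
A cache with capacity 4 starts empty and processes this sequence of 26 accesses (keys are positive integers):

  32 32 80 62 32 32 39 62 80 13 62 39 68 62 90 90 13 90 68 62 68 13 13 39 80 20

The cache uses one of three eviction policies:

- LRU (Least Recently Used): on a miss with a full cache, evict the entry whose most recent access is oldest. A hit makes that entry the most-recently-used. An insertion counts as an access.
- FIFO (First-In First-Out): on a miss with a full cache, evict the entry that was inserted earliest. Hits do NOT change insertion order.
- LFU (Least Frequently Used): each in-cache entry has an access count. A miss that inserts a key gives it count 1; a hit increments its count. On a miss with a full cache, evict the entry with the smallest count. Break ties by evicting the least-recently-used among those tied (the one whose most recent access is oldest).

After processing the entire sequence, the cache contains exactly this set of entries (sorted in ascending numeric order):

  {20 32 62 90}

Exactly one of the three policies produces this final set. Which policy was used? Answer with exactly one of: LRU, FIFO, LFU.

Answer: LFU

Derivation:
Simulating under each policy and comparing final sets:
  LRU: final set = {13 20 39 80} -> differs
  FIFO: final set = {20 39 62 80} -> differs
  LFU: final set = {20 32 62 90} -> MATCHES target
Only LFU produces the target set.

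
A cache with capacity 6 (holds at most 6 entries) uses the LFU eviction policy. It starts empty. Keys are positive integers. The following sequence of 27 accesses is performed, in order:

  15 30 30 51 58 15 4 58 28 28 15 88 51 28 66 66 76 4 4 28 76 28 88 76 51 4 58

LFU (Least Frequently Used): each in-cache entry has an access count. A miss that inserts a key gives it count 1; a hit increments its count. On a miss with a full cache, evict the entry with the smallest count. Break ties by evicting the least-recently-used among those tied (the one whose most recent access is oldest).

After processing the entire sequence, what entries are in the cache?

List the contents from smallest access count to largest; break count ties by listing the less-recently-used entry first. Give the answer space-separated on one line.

Answer: 51 66 15 4 58 28

Derivation:
LFU simulation (capacity=6):
  1. access 15: MISS. Cache: [15(c=1)]
  2. access 30: MISS. Cache: [15(c=1) 30(c=1)]
  3. access 30: HIT, count now 2. Cache: [15(c=1) 30(c=2)]
  4. access 51: MISS. Cache: [15(c=1) 51(c=1) 30(c=2)]
  5. access 58: MISS. Cache: [15(c=1) 51(c=1) 58(c=1) 30(c=2)]
  6. access 15: HIT, count now 2. Cache: [51(c=1) 58(c=1) 30(c=2) 15(c=2)]
  7. access 4: MISS. Cache: [51(c=1) 58(c=1) 4(c=1) 30(c=2) 15(c=2)]
  8. access 58: HIT, count now 2. Cache: [51(c=1) 4(c=1) 30(c=2) 15(c=2) 58(c=2)]
  9. access 28: MISS. Cache: [51(c=1) 4(c=1) 28(c=1) 30(c=2) 15(c=2) 58(c=2)]
  10. access 28: HIT, count now 2. Cache: [51(c=1) 4(c=1) 30(c=2) 15(c=2) 58(c=2) 28(c=2)]
  11. access 15: HIT, count now 3. Cache: [51(c=1) 4(c=1) 30(c=2) 58(c=2) 28(c=2) 15(c=3)]
  12. access 88: MISS, evict 51(c=1). Cache: [4(c=1) 88(c=1) 30(c=2) 58(c=2) 28(c=2) 15(c=3)]
  13. access 51: MISS, evict 4(c=1). Cache: [88(c=1) 51(c=1) 30(c=2) 58(c=2) 28(c=2) 15(c=3)]
  14. access 28: HIT, count now 3. Cache: [88(c=1) 51(c=1) 30(c=2) 58(c=2) 15(c=3) 28(c=3)]
  15. access 66: MISS, evict 88(c=1). Cache: [51(c=1) 66(c=1) 30(c=2) 58(c=2) 15(c=3) 28(c=3)]
  16. access 66: HIT, count now 2. Cache: [51(c=1) 30(c=2) 58(c=2) 66(c=2) 15(c=3) 28(c=3)]
  17. access 76: MISS, evict 51(c=1). Cache: [76(c=1) 30(c=2) 58(c=2) 66(c=2) 15(c=3) 28(c=3)]
  18. access 4: MISS, evict 76(c=1). Cache: [4(c=1) 30(c=2) 58(c=2) 66(c=2) 15(c=3) 28(c=3)]
  19. access 4: HIT, count now 2. Cache: [30(c=2) 58(c=2) 66(c=2) 4(c=2) 15(c=3) 28(c=3)]
  20. access 28: HIT, count now 4. Cache: [30(c=2) 58(c=2) 66(c=2) 4(c=2) 15(c=3) 28(c=4)]
  21. access 76: MISS, evict 30(c=2). Cache: [76(c=1) 58(c=2) 66(c=2) 4(c=2) 15(c=3) 28(c=4)]
  22. access 28: HIT, count now 5. Cache: [76(c=1) 58(c=2) 66(c=2) 4(c=2) 15(c=3) 28(c=5)]
  23. access 88: MISS, evict 76(c=1). Cache: [88(c=1) 58(c=2) 66(c=2) 4(c=2) 15(c=3) 28(c=5)]
  24. access 76: MISS, evict 88(c=1). Cache: [76(c=1) 58(c=2) 66(c=2) 4(c=2) 15(c=3) 28(c=5)]
  25. access 51: MISS, evict 76(c=1). Cache: [51(c=1) 58(c=2) 66(c=2) 4(c=2) 15(c=3) 28(c=5)]
  26. access 4: HIT, count now 3. Cache: [51(c=1) 58(c=2) 66(c=2) 15(c=3) 4(c=3) 28(c=5)]
  27. access 58: HIT, count now 3. Cache: [51(c=1) 66(c=2) 15(c=3) 4(c=3) 58(c=3) 28(c=5)]
Total: 12 hits, 15 misses, 9 evictions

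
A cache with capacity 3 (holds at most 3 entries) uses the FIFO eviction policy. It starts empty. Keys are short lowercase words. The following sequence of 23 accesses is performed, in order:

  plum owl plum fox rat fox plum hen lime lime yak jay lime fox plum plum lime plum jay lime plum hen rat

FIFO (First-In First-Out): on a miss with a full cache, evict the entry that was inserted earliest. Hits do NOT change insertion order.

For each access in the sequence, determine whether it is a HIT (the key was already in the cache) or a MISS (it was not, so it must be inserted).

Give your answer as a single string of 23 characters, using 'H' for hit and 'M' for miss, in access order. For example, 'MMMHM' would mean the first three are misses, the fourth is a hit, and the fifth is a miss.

FIFO simulation (capacity=3):
  1. access plum: MISS. Cache (old->new): [plum]
  2. access owl: MISS. Cache (old->new): [plum owl]
  3. access plum: HIT. Cache (old->new): [plum owl]
  4. access fox: MISS. Cache (old->new): [plum owl fox]
  5. access rat: MISS, evict plum. Cache (old->new): [owl fox rat]
  6. access fox: HIT. Cache (old->new): [owl fox rat]
  7. access plum: MISS, evict owl. Cache (old->new): [fox rat plum]
  8. access hen: MISS, evict fox. Cache (old->new): [rat plum hen]
  9. access lime: MISS, evict rat. Cache (old->new): [plum hen lime]
  10. access lime: HIT. Cache (old->new): [plum hen lime]
  11. access yak: MISS, evict plum. Cache (old->new): [hen lime yak]
  12. access jay: MISS, evict hen. Cache (old->new): [lime yak jay]
  13. access lime: HIT. Cache (old->new): [lime yak jay]
  14. access fox: MISS, evict lime. Cache (old->new): [yak jay fox]
  15. access plum: MISS, evict yak. Cache (old->new): [jay fox plum]
  16. access plum: HIT. Cache (old->new): [jay fox plum]
  17. access lime: MISS, evict jay. Cache (old->new): [fox plum lime]
  18. access plum: HIT. Cache (old->new): [fox plum lime]
  19. access jay: MISS, evict fox. Cache (old->new): [plum lime jay]
  20. access lime: HIT. Cache (old->new): [plum lime jay]
  21. access plum: HIT. Cache (old->new): [plum lime jay]
  22. access hen: MISS, evict plum. Cache (old->new): [lime jay hen]
  23. access rat: MISS, evict lime. Cache (old->new): [jay hen rat]
Total: 8 hits, 15 misses, 12 evictions

Answer: MMHMMHMMMHMMHMMHMHMHHMM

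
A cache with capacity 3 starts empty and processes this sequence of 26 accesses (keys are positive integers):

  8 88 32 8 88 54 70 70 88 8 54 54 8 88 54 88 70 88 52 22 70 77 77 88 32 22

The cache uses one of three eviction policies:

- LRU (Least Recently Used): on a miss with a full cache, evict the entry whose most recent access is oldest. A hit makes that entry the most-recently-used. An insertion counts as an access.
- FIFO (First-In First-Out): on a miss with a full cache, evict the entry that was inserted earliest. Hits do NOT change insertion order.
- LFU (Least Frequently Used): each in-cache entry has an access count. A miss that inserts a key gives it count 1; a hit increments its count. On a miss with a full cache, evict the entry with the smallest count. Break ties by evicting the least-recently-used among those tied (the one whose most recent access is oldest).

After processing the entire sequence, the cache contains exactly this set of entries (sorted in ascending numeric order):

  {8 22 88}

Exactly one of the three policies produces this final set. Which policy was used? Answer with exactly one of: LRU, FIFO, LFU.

Answer: LFU

Derivation:
Simulating under each policy and comparing final sets:
  LRU: final set = {22 32 88} -> differs
  FIFO: final set = {22 32 88} -> differs
  LFU: final set = {8 22 88} -> MATCHES target
Only LFU produces the target set.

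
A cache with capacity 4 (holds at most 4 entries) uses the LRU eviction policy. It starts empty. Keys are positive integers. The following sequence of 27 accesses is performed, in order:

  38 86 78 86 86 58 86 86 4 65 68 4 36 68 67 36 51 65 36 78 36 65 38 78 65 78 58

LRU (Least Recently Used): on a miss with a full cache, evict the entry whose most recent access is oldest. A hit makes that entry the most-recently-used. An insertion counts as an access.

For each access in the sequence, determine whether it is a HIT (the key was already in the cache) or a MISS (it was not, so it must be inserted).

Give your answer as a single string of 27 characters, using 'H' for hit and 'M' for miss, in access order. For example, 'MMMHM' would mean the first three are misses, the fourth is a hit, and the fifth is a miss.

Answer: MMMHHMHHMMMHMHMHMMHMHHMHHHM

Derivation:
LRU simulation (capacity=4):
  1. access 38: MISS. Cache (LRU->MRU): [38]
  2. access 86: MISS. Cache (LRU->MRU): [38 86]
  3. access 78: MISS. Cache (LRU->MRU): [38 86 78]
  4. access 86: HIT. Cache (LRU->MRU): [38 78 86]
  5. access 86: HIT. Cache (LRU->MRU): [38 78 86]
  6. access 58: MISS. Cache (LRU->MRU): [38 78 86 58]
  7. access 86: HIT. Cache (LRU->MRU): [38 78 58 86]
  8. access 86: HIT. Cache (LRU->MRU): [38 78 58 86]
  9. access 4: MISS, evict 38. Cache (LRU->MRU): [78 58 86 4]
  10. access 65: MISS, evict 78. Cache (LRU->MRU): [58 86 4 65]
  11. access 68: MISS, evict 58. Cache (LRU->MRU): [86 4 65 68]
  12. access 4: HIT. Cache (LRU->MRU): [86 65 68 4]
  13. access 36: MISS, evict 86. Cache (LRU->MRU): [65 68 4 36]
  14. access 68: HIT. Cache (LRU->MRU): [65 4 36 68]
  15. access 67: MISS, evict 65. Cache (LRU->MRU): [4 36 68 67]
  16. access 36: HIT. Cache (LRU->MRU): [4 68 67 36]
  17. access 51: MISS, evict 4. Cache (LRU->MRU): [68 67 36 51]
  18. access 65: MISS, evict 68. Cache (LRU->MRU): [67 36 51 65]
  19. access 36: HIT. Cache (LRU->MRU): [67 51 65 36]
  20. access 78: MISS, evict 67. Cache (LRU->MRU): [51 65 36 78]
  21. access 36: HIT. Cache (LRU->MRU): [51 65 78 36]
  22. access 65: HIT. Cache (LRU->MRU): [51 78 36 65]
  23. access 38: MISS, evict 51. Cache (LRU->MRU): [78 36 65 38]
  24. access 78: HIT. Cache (LRU->MRU): [36 65 38 78]
  25. access 65: HIT. Cache (LRU->MRU): [36 38 78 65]
  26. access 78: HIT. Cache (LRU->MRU): [36 38 65 78]
  27. access 58: MISS, evict 36. Cache (LRU->MRU): [38 65 78 58]
Total: 13 hits, 14 misses, 10 evictions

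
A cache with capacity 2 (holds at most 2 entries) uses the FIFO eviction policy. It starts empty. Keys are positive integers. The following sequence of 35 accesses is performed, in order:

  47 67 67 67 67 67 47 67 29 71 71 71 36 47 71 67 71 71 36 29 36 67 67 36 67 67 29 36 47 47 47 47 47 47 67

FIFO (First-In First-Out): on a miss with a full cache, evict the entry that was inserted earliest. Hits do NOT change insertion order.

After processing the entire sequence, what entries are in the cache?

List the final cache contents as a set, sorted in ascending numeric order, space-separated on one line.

FIFO simulation (capacity=2):
  1. access 47: MISS. Cache (old->new): [47]
  2. access 67: MISS. Cache (old->new): [47 67]
  3. access 67: HIT. Cache (old->new): [47 67]
  4. access 67: HIT. Cache (old->new): [47 67]
  5. access 67: HIT. Cache (old->new): [47 67]
  6. access 67: HIT. Cache (old->new): [47 67]
  7. access 47: HIT. Cache (old->new): [47 67]
  8. access 67: HIT. Cache (old->new): [47 67]
  9. access 29: MISS, evict 47. Cache (old->new): [67 29]
  10. access 71: MISS, evict 67. Cache (old->new): [29 71]
  11. access 71: HIT. Cache (old->new): [29 71]
  12. access 71: HIT. Cache (old->new): [29 71]
  13. access 36: MISS, evict 29. Cache (old->new): [71 36]
  14. access 47: MISS, evict 71. Cache (old->new): [36 47]
  15. access 71: MISS, evict 36. Cache (old->new): [47 71]
  16. access 67: MISS, evict 47. Cache (old->new): [71 67]
  17. access 71: HIT. Cache (old->new): [71 67]
  18. access 71: HIT. Cache (old->new): [71 67]
  19. access 36: MISS, evict 71. Cache (old->new): [67 36]
  20. access 29: MISS, evict 67. Cache (old->new): [36 29]
  21. access 36: HIT. Cache (old->new): [36 29]
  22. access 67: MISS, evict 36. Cache (old->new): [29 67]
  23. access 67: HIT. Cache (old->new): [29 67]
  24. access 36: MISS, evict 29. Cache (old->new): [67 36]
  25. access 67: HIT. Cache (old->new): [67 36]
  26. access 67: HIT. Cache (old->new): [67 36]
  27. access 29: MISS, evict 67. Cache (old->new): [36 29]
  28. access 36: HIT. Cache (old->new): [36 29]
  29. access 47: MISS, evict 36. Cache (old->new): [29 47]
  30. access 47: HIT. Cache (old->new): [29 47]
  31. access 47: HIT. Cache (old->new): [29 47]
  32. access 47: HIT. Cache (old->new): [29 47]
  33. access 47: HIT. Cache (old->new): [29 47]
  34. access 47: HIT. Cache (old->new): [29 47]
  35. access 67: MISS, evict 29. Cache (old->new): [47 67]
Total: 20 hits, 15 misses, 13 evictions

Answer: 47 67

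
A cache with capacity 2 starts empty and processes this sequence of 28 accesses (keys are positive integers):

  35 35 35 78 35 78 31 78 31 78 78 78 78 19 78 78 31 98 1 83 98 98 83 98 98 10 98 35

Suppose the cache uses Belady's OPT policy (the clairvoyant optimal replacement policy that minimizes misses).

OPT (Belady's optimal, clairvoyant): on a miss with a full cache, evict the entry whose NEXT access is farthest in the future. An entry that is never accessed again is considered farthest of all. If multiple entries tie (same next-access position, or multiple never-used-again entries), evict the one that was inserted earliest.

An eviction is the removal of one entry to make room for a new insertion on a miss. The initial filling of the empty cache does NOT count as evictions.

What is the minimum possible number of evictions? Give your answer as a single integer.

OPT (Belady) simulation (capacity=2):
  1. access 35: MISS. Cache: [35]
  2. access 35: HIT. Next use of 35: step 3. Cache: [35]
  3. access 35: HIT. Next use of 35: step 5. Cache: [35]
  4. access 78: MISS. Cache: [35 78]
  5. access 35: HIT. Next use of 35: step 28. Cache: [35 78]
  6. access 78: HIT. Next use of 78: step 8. Cache: [35 78]
  7. access 31: MISS, evict 35 (next use: step 28). Cache: [78 31]
  8. access 78: HIT. Next use of 78: step 10. Cache: [78 31]
  9. access 31: HIT. Next use of 31: step 17. Cache: [78 31]
  10. access 78: HIT. Next use of 78: step 11. Cache: [78 31]
  11. access 78: HIT. Next use of 78: step 12. Cache: [78 31]
  12. access 78: HIT. Next use of 78: step 13. Cache: [78 31]
  13. access 78: HIT. Next use of 78: step 15. Cache: [78 31]
  14. access 19: MISS, evict 31 (next use: step 17). Cache: [78 19]
  15. access 78: HIT. Next use of 78: step 16. Cache: [78 19]
  16. access 78: HIT. Next use of 78: never. Cache: [78 19]
  17. access 31: MISS, evict 78 (next use: never). Cache: [19 31]
  18. access 98: MISS, evict 19 (next use: never). Cache: [31 98]
  19. access 1: MISS, evict 31 (next use: never). Cache: [98 1]
  20. access 83: MISS, evict 1 (next use: never). Cache: [98 83]
  21. access 98: HIT. Next use of 98: step 22. Cache: [98 83]
  22. access 98: HIT. Next use of 98: step 24. Cache: [98 83]
  23. access 83: HIT. Next use of 83: never. Cache: [98 83]
  24. access 98: HIT. Next use of 98: step 25. Cache: [98 83]
  25. access 98: HIT. Next use of 98: step 27. Cache: [98 83]
  26. access 10: MISS, evict 83 (next use: never). Cache: [98 10]
  27. access 98: HIT. Next use of 98: never. Cache: [98 10]
  28. access 35: MISS, evict 98 (next use: never). Cache: [10 35]
Total: 18 hits, 10 misses, 8 evictions

Answer: 8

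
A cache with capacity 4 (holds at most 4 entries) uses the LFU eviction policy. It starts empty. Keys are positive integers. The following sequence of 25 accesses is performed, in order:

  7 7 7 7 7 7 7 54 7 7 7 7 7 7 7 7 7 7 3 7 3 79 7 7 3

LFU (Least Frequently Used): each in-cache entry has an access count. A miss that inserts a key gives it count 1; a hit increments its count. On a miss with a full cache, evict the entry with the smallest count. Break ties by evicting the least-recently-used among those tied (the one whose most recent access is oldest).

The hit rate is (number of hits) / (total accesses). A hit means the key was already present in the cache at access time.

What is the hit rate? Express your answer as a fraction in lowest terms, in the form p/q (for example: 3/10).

LFU simulation (capacity=4):
  1. access 7: MISS. Cache: [7(c=1)]
  2. access 7: HIT, count now 2. Cache: [7(c=2)]
  3. access 7: HIT, count now 3. Cache: [7(c=3)]
  4. access 7: HIT, count now 4. Cache: [7(c=4)]
  5. access 7: HIT, count now 5. Cache: [7(c=5)]
  6. access 7: HIT, count now 6. Cache: [7(c=6)]
  7. access 7: HIT, count now 7. Cache: [7(c=7)]
  8. access 54: MISS. Cache: [54(c=1) 7(c=7)]
  9. access 7: HIT, count now 8. Cache: [54(c=1) 7(c=8)]
  10. access 7: HIT, count now 9. Cache: [54(c=1) 7(c=9)]
  11. access 7: HIT, count now 10. Cache: [54(c=1) 7(c=10)]
  12. access 7: HIT, count now 11. Cache: [54(c=1) 7(c=11)]
  13. access 7: HIT, count now 12. Cache: [54(c=1) 7(c=12)]
  14. access 7: HIT, count now 13. Cache: [54(c=1) 7(c=13)]
  15. access 7: HIT, count now 14. Cache: [54(c=1) 7(c=14)]
  16. access 7: HIT, count now 15. Cache: [54(c=1) 7(c=15)]
  17. access 7: HIT, count now 16. Cache: [54(c=1) 7(c=16)]
  18. access 7: HIT, count now 17. Cache: [54(c=1) 7(c=17)]
  19. access 3: MISS. Cache: [54(c=1) 3(c=1) 7(c=17)]
  20. access 7: HIT, count now 18. Cache: [54(c=1) 3(c=1) 7(c=18)]
  21. access 3: HIT, count now 2. Cache: [54(c=1) 3(c=2) 7(c=18)]
  22. access 79: MISS. Cache: [54(c=1) 79(c=1) 3(c=2) 7(c=18)]
  23. access 7: HIT, count now 19. Cache: [54(c=1) 79(c=1) 3(c=2) 7(c=19)]
  24. access 7: HIT, count now 20. Cache: [54(c=1) 79(c=1) 3(c=2) 7(c=20)]
  25. access 3: HIT, count now 3. Cache: [54(c=1) 79(c=1) 3(c=3) 7(c=20)]
Total: 21 hits, 4 misses, 0 evictions

Hit rate = 21/25

Answer: 21/25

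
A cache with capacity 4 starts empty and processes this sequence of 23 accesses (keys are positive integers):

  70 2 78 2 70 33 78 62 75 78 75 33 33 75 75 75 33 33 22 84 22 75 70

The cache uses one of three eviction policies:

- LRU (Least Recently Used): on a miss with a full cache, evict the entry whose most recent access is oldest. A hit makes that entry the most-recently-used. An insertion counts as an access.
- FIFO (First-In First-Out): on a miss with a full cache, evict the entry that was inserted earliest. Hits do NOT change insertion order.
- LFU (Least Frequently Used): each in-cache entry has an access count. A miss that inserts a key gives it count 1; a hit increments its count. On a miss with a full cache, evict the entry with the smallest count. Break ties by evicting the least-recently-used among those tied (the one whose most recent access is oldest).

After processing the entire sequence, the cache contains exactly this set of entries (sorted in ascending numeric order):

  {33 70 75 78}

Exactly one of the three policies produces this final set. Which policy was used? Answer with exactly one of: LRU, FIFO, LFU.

Simulating under each policy and comparing final sets:
  LRU: final set = {22 70 75 84} -> differs
  FIFO: final set = {22 70 75 84} -> differs
  LFU: final set = {33 70 75 78} -> MATCHES target
Only LFU produces the target set.

Answer: LFU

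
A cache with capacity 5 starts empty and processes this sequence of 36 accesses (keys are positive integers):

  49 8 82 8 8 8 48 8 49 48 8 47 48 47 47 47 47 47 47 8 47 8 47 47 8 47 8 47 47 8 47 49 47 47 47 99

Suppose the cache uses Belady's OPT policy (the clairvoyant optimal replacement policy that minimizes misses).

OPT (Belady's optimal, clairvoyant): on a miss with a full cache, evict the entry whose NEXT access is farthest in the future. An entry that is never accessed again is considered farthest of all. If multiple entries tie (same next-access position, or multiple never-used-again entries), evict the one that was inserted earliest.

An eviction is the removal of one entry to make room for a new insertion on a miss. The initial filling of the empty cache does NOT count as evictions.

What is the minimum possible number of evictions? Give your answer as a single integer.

OPT (Belady) simulation (capacity=5):
  1. access 49: MISS. Cache: [49]
  2. access 8: MISS. Cache: [49 8]
  3. access 82: MISS. Cache: [49 8 82]
  4. access 8: HIT. Next use of 8: step 5. Cache: [49 8 82]
  5. access 8: HIT. Next use of 8: step 6. Cache: [49 8 82]
  6. access 8: HIT. Next use of 8: step 8. Cache: [49 8 82]
  7. access 48: MISS. Cache: [49 8 82 48]
  8. access 8: HIT. Next use of 8: step 11. Cache: [49 8 82 48]
  9. access 49: HIT. Next use of 49: step 32. Cache: [49 8 82 48]
  10. access 48: HIT. Next use of 48: step 13. Cache: [49 8 82 48]
  11. access 8: HIT. Next use of 8: step 20. Cache: [49 8 82 48]
  12. access 47: MISS. Cache: [49 8 82 48 47]
  13. access 48: HIT. Next use of 48: never. Cache: [49 8 82 48 47]
  14. access 47: HIT. Next use of 47: step 15. Cache: [49 8 82 48 47]
  15. access 47: HIT. Next use of 47: step 16. Cache: [49 8 82 48 47]
  16. access 47: HIT. Next use of 47: step 17. Cache: [49 8 82 48 47]
  17. access 47: HIT. Next use of 47: step 18. Cache: [49 8 82 48 47]
  18. access 47: HIT. Next use of 47: step 19. Cache: [49 8 82 48 47]
  19. access 47: HIT. Next use of 47: step 21. Cache: [49 8 82 48 47]
  20. access 8: HIT. Next use of 8: step 22. Cache: [49 8 82 48 47]
  21. access 47: HIT. Next use of 47: step 23. Cache: [49 8 82 48 47]
  22. access 8: HIT. Next use of 8: step 25. Cache: [49 8 82 48 47]
  23. access 47: HIT. Next use of 47: step 24. Cache: [49 8 82 48 47]
  24. access 47: HIT. Next use of 47: step 26. Cache: [49 8 82 48 47]
  25. access 8: HIT. Next use of 8: step 27. Cache: [49 8 82 48 47]
  26. access 47: HIT. Next use of 47: step 28. Cache: [49 8 82 48 47]
  27. access 8: HIT. Next use of 8: step 30. Cache: [49 8 82 48 47]
  28. access 47: HIT. Next use of 47: step 29. Cache: [49 8 82 48 47]
  29. access 47: HIT. Next use of 47: step 31. Cache: [49 8 82 48 47]
  30. access 8: HIT. Next use of 8: never. Cache: [49 8 82 48 47]
  31. access 47: HIT. Next use of 47: step 33. Cache: [49 8 82 48 47]
  32. access 49: HIT. Next use of 49: never. Cache: [49 8 82 48 47]
  33. access 47: HIT. Next use of 47: step 34. Cache: [49 8 82 48 47]
  34. access 47: HIT. Next use of 47: step 35. Cache: [49 8 82 48 47]
  35. access 47: HIT. Next use of 47: never. Cache: [49 8 82 48 47]
  36. access 99: MISS, evict 49 (next use: never). Cache: [8 82 48 47 99]
Total: 30 hits, 6 misses, 1 evictions

Answer: 1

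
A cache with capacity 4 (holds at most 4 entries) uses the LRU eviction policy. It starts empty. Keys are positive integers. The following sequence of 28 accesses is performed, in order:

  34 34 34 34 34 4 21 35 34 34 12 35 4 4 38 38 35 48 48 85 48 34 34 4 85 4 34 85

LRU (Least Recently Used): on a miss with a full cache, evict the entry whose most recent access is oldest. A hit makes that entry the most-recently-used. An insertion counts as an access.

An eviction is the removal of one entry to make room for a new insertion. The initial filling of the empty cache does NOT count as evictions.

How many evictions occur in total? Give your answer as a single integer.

LRU simulation (capacity=4):
  1. access 34: MISS. Cache (LRU->MRU): [34]
  2. access 34: HIT. Cache (LRU->MRU): [34]
  3. access 34: HIT. Cache (LRU->MRU): [34]
  4. access 34: HIT. Cache (LRU->MRU): [34]
  5. access 34: HIT. Cache (LRU->MRU): [34]
  6. access 4: MISS. Cache (LRU->MRU): [34 4]
  7. access 21: MISS. Cache (LRU->MRU): [34 4 21]
  8. access 35: MISS. Cache (LRU->MRU): [34 4 21 35]
  9. access 34: HIT. Cache (LRU->MRU): [4 21 35 34]
  10. access 34: HIT. Cache (LRU->MRU): [4 21 35 34]
  11. access 12: MISS, evict 4. Cache (LRU->MRU): [21 35 34 12]
  12. access 35: HIT. Cache (LRU->MRU): [21 34 12 35]
  13. access 4: MISS, evict 21. Cache (LRU->MRU): [34 12 35 4]
  14. access 4: HIT. Cache (LRU->MRU): [34 12 35 4]
  15. access 38: MISS, evict 34. Cache (LRU->MRU): [12 35 4 38]
  16. access 38: HIT. Cache (LRU->MRU): [12 35 4 38]
  17. access 35: HIT. Cache (LRU->MRU): [12 4 38 35]
  18. access 48: MISS, evict 12. Cache (LRU->MRU): [4 38 35 48]
  19. access 48: HIT. Cache (LRU->MRU): [4 38 35 48]
  20. access 85: MISS, evict 4. Cache (LRU->MRU): [38 35 48 85]
  21. access 48: HIT. Cache (LRU->MRU): [38 35 85 48]
  22. access 34: MISS, evict 38. Cache (LRU->MRU): [35 85 48 34]
  23. access 34: HIT. Cache (LRU->MRU): [35 85 48 34]
  24. access 4: MISS, evict 35. Cache (LRU->MRU): [85 48 34 4]
  25. access 85: HIT. Cache (LRU->MRU): [48 34 4 85]
  26. access 4: HIT. Cache (LRU->MRU): [48 34 85 4]
  27. access 34: HIT. Cache (LRU->MRU): [48 85 4 34]
  28. access 85: HIT. Cache (LRU->MRU): [48 4 34 85]
Total: 17 hits, 11 misses, 7 evictions

Answer: 7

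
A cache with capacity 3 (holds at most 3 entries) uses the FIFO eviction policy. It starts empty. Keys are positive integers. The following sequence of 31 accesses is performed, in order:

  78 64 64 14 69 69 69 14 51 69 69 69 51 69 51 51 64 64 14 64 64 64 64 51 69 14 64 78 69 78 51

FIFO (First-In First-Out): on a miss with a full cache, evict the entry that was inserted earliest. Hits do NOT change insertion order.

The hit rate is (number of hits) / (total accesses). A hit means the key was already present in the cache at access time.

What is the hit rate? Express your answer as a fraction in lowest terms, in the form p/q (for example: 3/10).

Answer: 21/31

Derivation:
FIFO simulation (capacity=3):
  1. access 78: MISS. Cache (old->new): [78]
  2. access 64: MISS. Cache (old->new): [78 64]
  3. access 64: HIT. Cache (old->new): [78 64]
  4. access 14: MISS. Cache (old->new): [78 64 14]
  5. access 69: MISS, evict 78. Cache (old->new): [64 14 69]
  6. access 69: HIT. Cache (old->new): [64 14 69]
  7. access 69: HIT. Cache (old->new): [64 14 69]
  8. access 14: HIT. Cache (old->new): [64 14 69]
  9. access 51: MISS, evict 64. Cache (old->new): [14 69 51]
  10. access 69: HIT. Cache (old->new): [14 69 51]
  11. access 69: HIT. Cache (old->new): [14 69 51]
  12. access 69: HIT. Cache (old->new): [14 69 51]
  13. access 51: HIT. Cache (old->new): [14 69 51]
  14. access 69: HIT. Cache (old->new): [14 69 51]
  15. access 51: HIT. Cache (old->new): [14 69 51]
  16. access 51: HIT. Cache (old->new): [14 69 51]
  17. access 64: MISS, evict 14. Cache (old->new): [69 51 64]
  18. access 64: HIT. Cache (old->new): [69 51 64]
  19. access 14: MISS, evict 69. Cache (old->new): [51 64 14]
  20. access 64: HIT. Cache (old->new): [51 64 14]
  21. access 64: HIT. Cache (old->new): [51 64 14]
  22. access 64: HIT. Cache (old->new): [51 64 14]
  23. access 64: HIT. Cache (old->new): [51 64 14]
  24. access 51: HIT. Cache (old->new): [51 64 14]
  25. access 69: MISS, evict 51. Cache (old->new): [64 14 69]
  26. access 14: HIT. Cache (old->new): [64 14 69]
  27. access 64: HIT. Cache (old->new): [64 14 69]
  28. access 78: MISS, evict 64. Cache (old->new): [14 69 78]
  29. access 69: HIT. Cache (old->new): [14 69 78]
  30. access 78: HIT. Cache (old->new): [14 69 78]
  31. access 51: MISS, evict 14. Cache (old->new): [69 78 51]
Total: 21 hits, 10 misses, 7 evictions

Hit rate = 21/31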